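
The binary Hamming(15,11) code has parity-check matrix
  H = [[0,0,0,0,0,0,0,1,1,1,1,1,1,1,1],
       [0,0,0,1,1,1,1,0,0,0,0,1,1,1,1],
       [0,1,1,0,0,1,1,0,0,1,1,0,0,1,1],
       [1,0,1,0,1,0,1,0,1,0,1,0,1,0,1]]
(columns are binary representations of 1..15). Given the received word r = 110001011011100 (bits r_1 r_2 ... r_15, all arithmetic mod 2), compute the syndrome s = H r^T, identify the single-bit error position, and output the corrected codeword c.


s = (1, 1, 1, 0)^T, error position = 14, corrected codeword c = 110001011011110

Compute s = H r^T mod 2 one row at a time:
  s_1 = 1 + 1 + 0 + 1 + 1 + 1 + 0 + 0 = 5 ≡ 1 (mod 2).
  s_2 = 0 + 0 + 1 + 0 + 1 + 1 + 0 + 0 = 3 ≡ 1 (mod 2).
  s_3 = 1 + 0 + 1 + 0 + 0 + 1 + 0 + 0 = 3 ≡ 1 (mod 2).
  s_4 = 1 + 0 + 0 + 0 + 1 + 1 + 1 + 0 = 4 ≡ 0 (mod 2).
s = (1, 1, 1, 0)^T — this equals column 14 of H (binary 1110), so error is at position 14.
Correct: flip bit 14 of r = 110001011011100 to get c = 110001011011110.


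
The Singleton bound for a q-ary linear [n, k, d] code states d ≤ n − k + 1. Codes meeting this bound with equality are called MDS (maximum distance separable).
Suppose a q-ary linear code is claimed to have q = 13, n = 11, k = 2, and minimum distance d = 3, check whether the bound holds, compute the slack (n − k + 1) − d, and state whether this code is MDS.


Singleton RHS = n − k + 1 = 10, slack = 7, bound satisfied, not MDS.

Singleton bound: d ≤ n − k + 1.
Here n = 11, k = 2, so n − k + 1 = 10.
Given d = 3, check d ≤ 10: YES.
Slack = (n − k + 1) − d = 7.
The code is NOT MDS (slack = 7 > 0).
Description: the claimed parameters are [11, 2, 3]_13; such a code would be non-MDS.


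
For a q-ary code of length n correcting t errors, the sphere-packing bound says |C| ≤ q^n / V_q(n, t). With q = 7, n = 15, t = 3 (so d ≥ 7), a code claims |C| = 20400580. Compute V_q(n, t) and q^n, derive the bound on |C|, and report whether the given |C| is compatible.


V_q(n, t) = 102151, q^n = 4747561509943, Hamming bound = 46475918, |C| = 20400580 ≤ bound (satisfied).

Step 1: Compute V_q(n, t) = Σ_{j=0}^3 C(n, j) (q−1)^j.
  j = 0: C(15,0)·(6)^0 = 1·1 = 1.
  j = 1: C(15,1)·(6)^1 = 15·6 = 90.
  j = 2: C(15,2)·(6)^2 = 105·36 = 3780.
  j = 3: C(15,3)·(6)^3 = 455·216 = 98280.
  V_q(n, t) = 1 + 90 + 3780 + 98280 = 102151.
Step 2: q^n = 7^15 = 4747561509943.
Step 3: Hamming bound ⌊q^n / V_q(n,t)⌋ = ⌊4747561509943/102151⌋ = 46475918.
Step 4: Compare |C| = 20400580 to 46475918: satisfied.
The claimed |C| lies below the Hamming bound.


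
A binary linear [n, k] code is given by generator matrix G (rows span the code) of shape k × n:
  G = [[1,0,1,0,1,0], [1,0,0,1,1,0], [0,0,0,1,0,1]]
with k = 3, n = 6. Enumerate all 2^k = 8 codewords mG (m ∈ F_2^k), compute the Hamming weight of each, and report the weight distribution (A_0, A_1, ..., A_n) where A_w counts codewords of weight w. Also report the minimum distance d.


Weight distribution: A_0 = 1, A_2 = 3, A_3 = 3, A_5 = 1. Minimum distance d = 2.

Enumerate all 2^3 = 8 messages m ∈ F_2^3.
For each, compute codeword c = mG in F_2^6, then tally its weight.
  m = 000 → c = 000000, weight = 0.
  m = 100 → c = 101010, weight = 3.
  m = 010 → c = 100110, weight = 3.
  m = 110 → c = 001100, weight = 2.
  m = 001 → c = 000101, weight = 2.
  m = 101 → c = 101111, weight = 5.
  m = 011 → c = 100011, weight = 3.
  m = 111 → c = 001001, weight = 2.
Tally weights:
  weight 0: 1 codewords.
  weight 2: 3 codewords.
  weight 3: 3 codewords.
  weight 5: 1 codewords.
Minimum distance d = smallest w > 0 with A_w > 0 = 2.
Sanity: Σ A_w = 8 = 2^3 = 8 ✓.


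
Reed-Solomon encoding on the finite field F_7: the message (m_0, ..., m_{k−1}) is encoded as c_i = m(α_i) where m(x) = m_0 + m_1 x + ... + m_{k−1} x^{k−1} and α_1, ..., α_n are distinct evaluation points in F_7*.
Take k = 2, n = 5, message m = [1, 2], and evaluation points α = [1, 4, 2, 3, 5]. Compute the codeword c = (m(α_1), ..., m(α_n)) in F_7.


c = [3, 2, 5, 0, 4]

Message polynomial: m(x) = 1 + 2·x (mod 7).
For each evaluation point α_i, compute m(α_i) mod 7:
  α_1 = 1: Horner steps 2 → 3, so m(1) = 3.
  α_2 = 4: Horner steps 2 → 2, so m(4) = 2.
  α_3 = 2: Horner steps 2 → 5, so m(2) = 5.
  α_4 = 3: Horner steps 2 → 0, so m(3) = 0.
  α_5 = 5: Horner steps 2 → 4, so m(5) = 4.
Codeword c = [3, 2, 5, 0, 4] ∈ F_7^5.


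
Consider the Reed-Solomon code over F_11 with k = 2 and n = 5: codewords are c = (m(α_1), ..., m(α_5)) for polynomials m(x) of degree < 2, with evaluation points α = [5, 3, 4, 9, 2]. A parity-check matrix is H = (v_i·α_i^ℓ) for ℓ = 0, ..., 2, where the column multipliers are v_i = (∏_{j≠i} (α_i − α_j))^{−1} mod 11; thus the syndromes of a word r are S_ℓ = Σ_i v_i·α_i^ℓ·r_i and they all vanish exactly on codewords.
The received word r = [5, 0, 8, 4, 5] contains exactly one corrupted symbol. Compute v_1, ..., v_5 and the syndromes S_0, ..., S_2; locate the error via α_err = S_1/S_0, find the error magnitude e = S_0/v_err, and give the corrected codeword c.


S = (10, 9, 7), error at position 5, error magnitude e = 2, c = [5, 0, 8, 4, 3].

Step 1: column multipliers v_i = (∏_{j≠i}(α_i − α_j))^{−1} mod 11.
  i = 1 (α = 5): (5−3)(5−4)(5−9)(5−2) = 2·1·(−4)·3 = −24 ≡ 9, so v_1 = 9^{−1} = 5 (mod 11).
  i = 2 (α = 3): (3−5)(3−4)(3−9)(3−2) = (−2)·(−1)·(−6)·1 = −12 ≡ 10, so v_2 = 10^{−1} = 10 (mod 11).
  i = 3 (α = 4): (4−5)(4−3)(4−9)(4−2) = (−1)·1·(−5)·2 = 10 ≡ 10, so v_3 = 10^{−1} = 10 (mod 11).
  i = 4 (α = 9): (9−5)(9−3)(9−4)(9−2) = 4·6·5·7 = 840 ≡ 4, so v_4 = 4^{−1} = 3 (mod 11).
  i = 5 (α = 2): (2−5)(2−3)(2−4)(2−9) = (−3)·(−1)·(−2)·(−7) = 42 ≡ 9, so v_5 = 9^{−1} = 5 (mod 11).
  v = [5, 10, 10, 3, 5].
Step 2: syndromes of r = [5, 0, 8, 4, 5] (all sums mod 11).
  S_0 = Σ v_i r_i = 5·5 + 10·0 + 10·8 + 3·4 + 5·5 = 142 ≡ 10.
  S_1 = Σ v_i α_i r_i = 5·5·5 + 10·3·0 + 10·4·8 + 3·9·4 + 5·2·5 = 603 ≡ 9.
  α_i^2 mod 11 = [3, 9, 5, 4, 4].
  S_2 = Σ v_i α_i^2 r_i = 5·3·5 + 10·9·0 + 10·5·8 + 3·4·4 + 5·4·5 = 623 ≡ 7.
  S = (10, 9, 7) ≠ 0, so r is not a codeword (an error is present).
Step 3: locate the error. For a single error e at position i, S_ℓ = v_i·e·α_i^ℓ, so α_err = S_1/S_0.
  S_0^{−1} = 10^{−1} = 10 (mod 11), so α_err = 9·10 = 90 ≡ 2 = α_5. Error position i = 5.
  Consistency check: S_2/S_1 = 7·5 = 35 ≡ 2 = α_err ✓ (single-error assumption holds).
Step 4: error magnitude e = S_0/v_5 = S_0·∏_{j≠5}(α_5 − α_j) = 10·9 = 90 ≡ 2 (mod 11).
Step 5: correct position 5: c_5 = r_5 − e = 5 − 2 ≡ 3 (mod 11). Hence c = [5, 0, 8, 4, 3].
  Check: interpolating c through the α_i gives m(x) = 9 + 8·x (degree < 2) with m(α_i) = c_i for every i, so c is indeed a codeword.


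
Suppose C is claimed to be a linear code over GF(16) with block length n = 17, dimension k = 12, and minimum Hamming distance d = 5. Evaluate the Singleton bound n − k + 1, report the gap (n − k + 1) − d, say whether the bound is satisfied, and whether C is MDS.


Singleton RHS = n − k + 1 = 6, slack = 1, bound satisfied, not MDS.

Singleton bound: d ≤ n − k + 1.
Here n = 17, k = 12, so n − k + 1 = 6.
Given d = 5, check d ≤ 6: YES.
Slack = (n − k + 1) − d = 1.
The code is NOT MDS (slack = 1 > 0).
Description: the claimed parameters are [17, 12, 5]_16; such a code would be non-MDS.


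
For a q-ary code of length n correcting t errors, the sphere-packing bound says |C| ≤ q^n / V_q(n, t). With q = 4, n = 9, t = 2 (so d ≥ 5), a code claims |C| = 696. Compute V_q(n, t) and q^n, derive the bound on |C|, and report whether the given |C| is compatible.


V_q(n, t) = 352, q^n = 262144, Hamming bound = 744, |C| = 696 ≤ bound (satisfied).

Step 1: Compute V_q(n, t) = Σ_{j=0}^2 C(n, j) (q−1)^j.
  j = 0: C(9,0)·(3)^0 = 1·1 = 1.
  j = 1: C(9,1)·(3)^1 = 9·3 = 27.
  j = 2: C(9,2)·(3)^2 = 36·9 = 324.
  V_q(n, t) = 1 + 27 + 324 = 352.
Step 2: q^n = 4^9 = 262144.
Step 3: Hamming bound ⌊q^n / V_q(n,t)⌋ = ⌊262144/352⌋ = 744.
Step 4: Compare |C| = 696 to 744: satisfied.
The claimed |C| lies below the Hamming bound.


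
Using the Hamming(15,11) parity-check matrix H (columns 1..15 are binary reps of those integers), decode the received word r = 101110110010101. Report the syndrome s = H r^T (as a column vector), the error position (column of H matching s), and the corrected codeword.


s = (0, 1, 0, 1)^T, error position = 5, corrected codeword c = 101100110010101

Compute s = H r^T mod 2 one row at a time:
  s_1 = 1 + 0 + 0 + 1 + 0 + 1 + 0 + 1 = 4 ≡ 0 (mod 2).
  s_2 = 1 + 1 + 0 + 1 + 0 + 1 + 0 + 1 = 5 ≡ 1 (mod 2).
  s_3 = 0 + 1 + 0 + 1 + 0 + 1 + 0 + 1 = 4 ≡ 0 (mod 2).
  s_4 = 1 + 1 + 1 + 1 + 0 + 1 + 1 + 1 = 7 ≡ 1 (mod 2).
s = (0, 1, 0, 1)^T — this equals column 5 of H (binary 0101), so error is at position 5.
Correct: flip bit 5 of r = 101110110010101 to get c = 101100110010101.


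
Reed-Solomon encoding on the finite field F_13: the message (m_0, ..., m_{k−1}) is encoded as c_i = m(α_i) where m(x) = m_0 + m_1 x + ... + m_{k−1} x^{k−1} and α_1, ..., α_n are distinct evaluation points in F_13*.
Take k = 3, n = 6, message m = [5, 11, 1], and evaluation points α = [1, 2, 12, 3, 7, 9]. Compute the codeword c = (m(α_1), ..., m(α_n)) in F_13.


c = [4, 5, 8, 8, 1, 3]

Message polynomial: m(x) = 5 + 11·x + 1·x^2 (mod 13).
For each evaluation point α_i, compute m(α_i) mod 13:
  α_1 = 1: Horner steps 1 → 12 → 4, so m(1) = 4.
  α_2 = 2: Horner steps 1 → 0 → 5, so m(2) = 5.
  α_3 = 12: Horner steps 1 → 10 → 8, so m(12) = 8.
  α_4 = 3: Horner steps 1 → 1 → 8, so m(3) = 8.
  α_5 = 7: Horner steps 1 → 5 → 1, so m(7) = 1.
  α_6 = 9: Horner steps 1 → 7 → 3, so m(9) = 3.
Codeword c = [4, 5, 8, 8, 1, 3] ∈ F_13^6.


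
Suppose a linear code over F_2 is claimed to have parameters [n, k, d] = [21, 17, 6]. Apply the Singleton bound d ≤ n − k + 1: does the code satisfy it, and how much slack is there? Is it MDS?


Singleton RHS = n − k + 1 = 5, slack = -1, bound violated (no such code; not MDS).

Singleton bound: d ≤ n − k + 1.
Here n = 21, k = 17, so n − k + 1 = 5.
Given d = 6, check d ≤ 5: NO.
Slack = (n − k + 1) − d = -1.
The slack is negative: d = 6 exceeds n − k + 1 = 5 by 1, so the Singleton bound is violated and no linear [21, 17, 6]_2 code can exist. In particular it is not MDS (MDS requires d = n − k + 1 exactly).
Description: the claimed parameters are [21, 17, 6]_2; such a code would be impossible (violates the Singleton bound).


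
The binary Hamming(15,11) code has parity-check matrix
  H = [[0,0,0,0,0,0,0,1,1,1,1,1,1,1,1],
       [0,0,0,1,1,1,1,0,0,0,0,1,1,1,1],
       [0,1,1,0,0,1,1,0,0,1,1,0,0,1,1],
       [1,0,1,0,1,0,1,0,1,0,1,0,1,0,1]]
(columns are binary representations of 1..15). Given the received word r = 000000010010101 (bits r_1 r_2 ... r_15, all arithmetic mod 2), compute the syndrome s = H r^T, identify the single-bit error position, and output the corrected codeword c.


s = (0, 0, 0, 1)^T, error position = 1, corrected codeword c = 100000010010101

Compute s = H r^T mod 2 one row at a time:
  s_1 = 1 + 0 + 0 + 1 + 0 + 1 + 0 + 1 = 4 ≡ 0 (mod 2).
  s_2 = 0 + 0 + 0 + 0 + 0 + 1 + 0 + 1 = 2 ≡ 0 (mod 2).
  s_3 = 0 + 0 + 0 + 0 + 0 + 1 + 0 + 1 = 2 ≡ 0 (mod 2).
  s_4 = 0 + 0 + 0 + 0 + 0 + 1 + 1 + 1 = 3 ≡ 1 (mod 2).
s = (0, 0, 0, 1)^T — this equals column 1 of H (binary 0001), so error is at position 1.
Correct: flip bit 1 of r = 000000010010101 to get c = 100000010010101.


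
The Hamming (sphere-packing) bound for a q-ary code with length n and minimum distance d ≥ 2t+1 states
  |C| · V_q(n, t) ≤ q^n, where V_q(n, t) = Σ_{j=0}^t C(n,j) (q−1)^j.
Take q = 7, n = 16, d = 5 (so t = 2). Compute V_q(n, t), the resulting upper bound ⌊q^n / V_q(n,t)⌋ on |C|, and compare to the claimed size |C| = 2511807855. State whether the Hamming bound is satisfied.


V_q(n, t) = 4417, q^n = 33232930569601, Hamming bound = 7523869270, |C| = 2511807855 ≤ bound (satisfied).

Step 1: Compute V_q(n, t) = Σ_{j=0}^2 C(n, j) (q−1)^j.
  j = 0: C(16,0)·(6)^0 = 1·1 = 1.
  j = 1: C(16,1)·(6)^1 = 16·6 = 96.
  j = 2: C(16,2)·(6)^2 = 120·36 = 4320.
  V_q(n, t) = 1 + 96 + 4320 = 4417.
Step 2: q^n = 7^16 = 33232930569601.
Step 3: Hamming bound ⌊q^n / V_q(n,t)⌋ = ⌊33232930569601/4417⌋ = 7523869270.
Step 4: Compare |C| = 2511807855 to 7523869270: satisfied.
The claimed |C| lies below the Hamming bound.


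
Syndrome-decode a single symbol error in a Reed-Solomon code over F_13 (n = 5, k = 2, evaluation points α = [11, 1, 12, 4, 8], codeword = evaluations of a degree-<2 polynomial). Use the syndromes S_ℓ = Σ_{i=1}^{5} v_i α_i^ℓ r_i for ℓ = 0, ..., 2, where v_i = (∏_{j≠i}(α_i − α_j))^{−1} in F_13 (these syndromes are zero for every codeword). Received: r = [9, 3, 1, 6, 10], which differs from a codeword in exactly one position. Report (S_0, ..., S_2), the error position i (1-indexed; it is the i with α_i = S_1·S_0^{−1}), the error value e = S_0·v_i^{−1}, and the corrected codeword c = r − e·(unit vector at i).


S = (2, 9, 8), error at position 1, error magnitude e = 9, c = [0, 3, 1, 6, 10].

Step 1: column multipliers v_i = (∏_{j≠i}(α_i − α_j))^{−1} mod 13.
  i = 1 (α = 11): (11−1)(11−12)(11−4)(11−8) = 10·(−1)·7·3 = −210 ≡ 11, so v_1 = 11^{−1} = 6 (mod 13).
  i = 2 (α = 1): (1−11)(1−12)(1−4)(1−8) = (−10)·(−11)·(−3)·(−7) = 2310 ≡ 9, so v_2 = 9^{−1} = 3 (mod 13).
  i = 3 (α = 12): (12−11)(12−1)(12−4)(12−8) = 1·11·8·4 = 352 ≡ 1, so v_3 = 1^{−1} = 1 (mod 13).
  i = 4 (α = 4): (4−11)(4−1)(4−12)(4−8) = (−7)·3·(−8)·(−4) = −672 ≡ 4, so v_4 = 4^{−1} = 10 (mod 13).
  i = 5 (α = 8): (8−11)(8−1)(8−12)(8−4) = (−3)·7·(−4)·4 = 336 ≡ 11, so v_5 = 11^{−1} = 6 (mod 13).
  v = [6, 3, 1, 10, 6].
Step 2: syndromes of r = [9, 3, 1, 6, 10] (all sums mod 13).
  S_0 = Σ v_i r_i = 6·9 + 3·3 + 1·1 + 10·6 + 6·10 = 184 ≡ 2.
  S_1 = Σ v_i α_i r_i = 6·11·9 + 3·1·3 + 1·12·1 + 10·4·6 + 6·8·10 = 1335 ≡ 9.
  α_i^2 mod 13 = [4, 1, 1, 3, 12].
  S_2 = Σ v_i α_i^2 r_i = 6·4·9 + 3·1·3 + 1·1·1 + 10·3·6 + 6·12·10 = 1126 ≡ 8.
  S = (2, 9, 8) ≠ 0, so r is not a codeword (an error is present).
Step 3: locate the error. For a single error e at position i, S_ℓ = v_i·e·α_i^ℓ, so α_err = S_1/S_0.
  S_0^{−1} = 2^{−1} = 7 (mod 13), so α_err = 9·7 = 63 ≡ 11 = α_1. Error position i = 1.
  Consistency check: S_2/S_1 = 8·3 = 24 ≡ 11 = α_err ✓ (single-error assumption holds).
Step 4: error magnitude e = S_0/v_1 = S_0·∏_{j≠1}(α_1 − α_j) = 2·11 = 22 ≡ 9 (mod 13).
Step 5: correct position 1: c_1 = r_1 − e = 9 − 9 ≡ 0 (mod 13). Hence c = [0, 3, 1, 6, 10].
  Check: interpolating c through the α_i gives m(x) = 2 + 1·x (degree < 2) with m(α_i) = c_i for every i, so c is indeed a codeword.


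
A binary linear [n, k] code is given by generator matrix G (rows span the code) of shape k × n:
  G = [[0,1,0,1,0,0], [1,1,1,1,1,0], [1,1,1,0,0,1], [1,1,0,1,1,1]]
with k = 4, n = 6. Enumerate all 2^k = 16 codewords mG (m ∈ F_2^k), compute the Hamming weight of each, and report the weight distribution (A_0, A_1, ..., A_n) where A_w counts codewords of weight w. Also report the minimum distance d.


Weight distribution: A_0 = 1, A_2 = 4, A_3 = 6, A_4 = 3, A_5 = 2. Minimum distance d = 2.

Enumerate all 2^4 = 16 messages m ∈ F_2^4.
For each, compute codeword c = mG in F_2^6, then tally its weight.
  m = 0000 → c = 000000, weight = 0.
  m = 1000 → c = 010100, weight = 2.
  m = 0100 → c = 111110, weight = 5.
  m = 1100 → c = 101010, weight = 3.
  m = 0010 → c = 111001, weight = 4.
  m = 1010 → c = 101101, weight = 4.
  m = 0110 → c = 000111, weight = 3.
  m = 1110 → c = 010011, weight = 3.
  m = 0001 → c = 110111, weight = 5.
  m = 1001 → c = 100011, weight = 3.
  m = 0101 → c = 001001, weight = 2.
  m = 1101 → c = 011101, weight = 4.
  m = 0011 → c = 001110, weight = 3.
  m = 1011 → c = 011010, weight = 3.
  m = 0111 → c = 110000, weight = 2.
  m = 1111 → c = 100100, weight = 2.
Tally weights:
  weight 0: 1 codewords.
  weight 2: 4 codewords.
  weight 3: 6 codewords.
  weight 4: 3 codewords.
  weight 5: 2 codewords.
Minimum distance d = smallest w > 0 with A_w > 0 = 2.
Sanity: Σ A_w = 16 = 2^4 = 16 ✓.


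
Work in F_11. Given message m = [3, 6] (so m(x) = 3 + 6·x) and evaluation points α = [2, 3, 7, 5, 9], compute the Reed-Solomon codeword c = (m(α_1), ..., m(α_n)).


c = [4, 10, 1, 0, 2]

Message polynomial: m(x) = 3 + 6·x (mod 11).
For each evaluation point α_i, compute m(α_i) mod 11:
  α_1 = 2: Horner steps 6 → 4, so m(2) = 4.
  α_2 = 3: Horner steps 6 → 10, so m(3) = 10.
  α_3 = 7: Horner steps 6 → 1, so m(7) = 1.
  α_4 = 5: Horner steps 6 → 0, so m(5) = 0.
  α_5 = 9: Horner steps 6 → 2, so m(9) = 2.
Codeword c = [4, 10, 1, 0, 2] ∈ F_11^5.


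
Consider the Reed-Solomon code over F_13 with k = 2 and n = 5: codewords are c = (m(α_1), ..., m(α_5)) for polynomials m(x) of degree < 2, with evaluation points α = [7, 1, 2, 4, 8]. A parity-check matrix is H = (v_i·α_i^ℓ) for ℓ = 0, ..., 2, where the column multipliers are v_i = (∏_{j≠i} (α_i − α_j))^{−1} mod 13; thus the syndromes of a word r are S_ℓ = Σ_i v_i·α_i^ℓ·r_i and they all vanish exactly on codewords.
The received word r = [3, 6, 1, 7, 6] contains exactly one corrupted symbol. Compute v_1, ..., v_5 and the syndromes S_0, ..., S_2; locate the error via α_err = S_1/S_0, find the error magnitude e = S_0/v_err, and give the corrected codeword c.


S = (11, 11, 11), error at position 2, error magnitude e = 8, c = [3, 11, 1, 7, 6].

Step 1: column multipliers v_i = (∏_{j≠i}(α_i − α_j))^{−1} mod 13.
  i = 1 (α = 7): (7−1)(7−2)(7−4)(7−8) = 6·5·3·(−1) = −90 ≡ 1, so v_1 = 1^{−1} = 1 (mod 13).
  i = 2 (α = 1): (1−7)(1−2)(1−4)(1−8) = (−6)·(−1)·(−3)·(−7) = 126 ≡ 9, so v_2 = 9^{−1} = 3 (mod 13).
  i = 3 (α = 2): (2−7)(2−1)(2−4)(2−8) = (−5)·1·(−2)·(−6) = −60 ≡ 5, so v_3 = 5^{−1} = 8 (mod 13).
  i = 4 (α = 4): (4−7)(4−1)(4−2)(4−8) = (−3)·3·2·(−4) = 72 ≡ 7, so v_4 = 7^{−1} = 2 (mod 13).
  i = 5 (α = 8): (8−7)(8−1)(8−2)(8−4) = 1·7·6·4 = 168 ≡ 12, so v_5 = 12^{−1} = 12 (mod 13).
  v = [1, 3, 8, 2, 12].
Step 2: syndromes of r = [3, 6, 1, 7, 6] (all sums mod 13).
  S_0 = Σ v_i r_i = 1·3 + 3·6 + 8·1 + 2·7 + 12·6 = 115 ≡ 11.
  S_1 = Σ v_i α_i r_i = 1·7·3 + 3·1·6 + 8·2·1 + 2·4·7 + 12·8·6 = 687 ≡ 11.
  α_i^2 mod 13 = [10, 1, 4, 3, 12].
  S_2 = Σ v_i α_i^2 r_i = 1·10·3 + 3·1·6 + 8·4·1 + 2·3·7 + 12·12·6 = 986 ≡ 11.
  S = (11, 11, 11) ≠ 0, so r is not a codeword (an error is present).
Step 3: locate the error. For a single error e at position i, S_ℓ = v_i·e·α_i^ℓ, so α_err = S_1/S_0.
  S_0^{−1} = 11^{−1} = 6 (mod 13), so α_err = 11·6 = 66 ≡ 1 = α_2. Error position i = 2.
  Consistency check: S_2/S_1 = 11·6 = 66 ≡ 1 = α_err ✓ (single-error assumption holds).
Step 4: error magnitude e = S_0/v_2 = S_0·∏_{j≠2}(α_2 − α_j) = 11·9 = 99 ≡ 8 (mod 13).
Step 5: correct position 2: c_2 = r_2 − e = 6 − 8 ≡ 11 (mod 13). Hence c = [3, 11, 1, 7, 6].
  Check: interpolating c through the α_i gives m(x) = 8 + 3·x (degree < 2) with m(α_i) = c_i for every i, so c is indeed a codeword.


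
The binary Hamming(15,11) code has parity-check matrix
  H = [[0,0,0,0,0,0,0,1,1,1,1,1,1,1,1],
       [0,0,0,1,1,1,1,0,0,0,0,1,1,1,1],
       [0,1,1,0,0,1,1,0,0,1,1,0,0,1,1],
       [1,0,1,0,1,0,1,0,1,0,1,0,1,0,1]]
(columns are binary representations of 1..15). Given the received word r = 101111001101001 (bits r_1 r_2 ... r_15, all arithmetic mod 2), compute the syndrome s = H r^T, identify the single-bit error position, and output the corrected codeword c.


s = (0, 1, 0, 1)^T, error position = 5, corrected codeword c = 101101001101001

Compute s = H r^T mod 2 one row at a time:
  s_1 = 0 + 1 + 1 + 0 + 1 + 0 + 0 + 1 = 4 ≡ 0 (mod 2).
  s_2 = 1 + 1 + 1 + 0 + 1 + 0 + 0 + 1 = 5 ≡ 1 (mod 2).
  s_3 = 0 + 1 + 1 + 0 + 1 + 0 + 0 + 1 = 4 ≡ 0 (mod 2).
  s_4 = 1 + 1 + 1 + 0 + 1 + 0 + 0 + 1 = 5 ≡ 1 (mod 2).
s = (0, 1, 0, 1)^T — this equals column 5 of H (binary 0101), so error is at position 5.
Correct: flip bit 5 of r = 101111001101001 to get c = 101101001101001.


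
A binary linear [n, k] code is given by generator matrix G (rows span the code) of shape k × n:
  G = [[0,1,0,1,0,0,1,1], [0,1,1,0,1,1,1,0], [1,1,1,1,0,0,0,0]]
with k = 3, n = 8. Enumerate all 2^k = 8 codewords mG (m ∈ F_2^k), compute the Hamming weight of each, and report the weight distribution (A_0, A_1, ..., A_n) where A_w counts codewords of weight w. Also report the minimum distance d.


Weight distribution: A_0 = 1, A_4 = 3, A_5 = 4. Minimum distance d = 4.

Enumerate all 2^3 = 8 messages m ∈ F_2^3.
For each, compute codeword c = mG in F_2^8, then tally its weight.
  m = 000 → c = 00000000, weight = 0.
  m = 100 → c = 01010011, weight = 4.
  m = 010 → c = 01101110, weight = 5.
  m = 110 → c = 00111101, weight = 5.
  m = 001 → c = 11110000, weight = 4.
  m = 101 → c = 10100011, weight = 4.
  m = 011 → c = 10011110, weight = 5.
  m = 111 → c = 11001101, weight = 5.
Tally weights:
  weight 0: 1 codewords.
  weight 4: 3 codewords.
  weight 5: 4 codewords.
Minimum distance d = smallest w > 0 with A_w > 0 = 4.
Sanity: Σ A_w = 8 = 2^3 = 8 ✓.


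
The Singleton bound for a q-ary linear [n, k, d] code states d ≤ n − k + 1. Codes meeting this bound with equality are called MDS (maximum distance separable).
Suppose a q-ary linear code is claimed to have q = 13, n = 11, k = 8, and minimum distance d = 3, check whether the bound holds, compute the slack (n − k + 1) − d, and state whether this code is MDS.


Singleton RHS = n − k + 1 = 4, slack = 1, bound satisfied, not MDS.

Singleton bound: d ≤ n − k + 1.
Here n = 11, k = 8, so n − k + 1 = 4.
Given d = 3, check d ≤ 4: YES.
Slack = (n − k + 1) − d = 1.
The code is NOT MDS (slack = 1 > 0).
Description: the claimed parameters are [11, 8, 3]_13; such a code would be non-MDS.


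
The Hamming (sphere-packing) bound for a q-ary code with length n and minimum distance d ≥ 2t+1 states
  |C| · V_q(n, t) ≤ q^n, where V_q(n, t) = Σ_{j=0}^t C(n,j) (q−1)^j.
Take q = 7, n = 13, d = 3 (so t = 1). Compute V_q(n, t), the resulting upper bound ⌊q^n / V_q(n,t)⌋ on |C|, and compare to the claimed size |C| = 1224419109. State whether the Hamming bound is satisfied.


V_q(n, t) = 79, q^n = 96889010407, Hamming bound = 1226443169, |C| = 1224419109 ≤ bound (satisfied).

Step 1: Compute V_q(n, t) = Σ_{j=0}^1 C(n, j) (q−1)^j.
  j = 0: C(13,0)·(6)^0 = 1·1 = 1.
  j = 1: C(13,1)·(6)^1 = 13·6 = 78.
  V_q(n, t) = 1 + 78 = 79.
Step 2: q^n = 7^13 = 96889010407.
Step 3: Hamming bound ⌊q^n / V_q(n,t)⌋ = ⌊96889010407/79⌋ = 1226443169.
Step 4: Compare |C| = 1224419109 to 1226443169: satisfied.
The claimed |C| lies below the Hamming bound.


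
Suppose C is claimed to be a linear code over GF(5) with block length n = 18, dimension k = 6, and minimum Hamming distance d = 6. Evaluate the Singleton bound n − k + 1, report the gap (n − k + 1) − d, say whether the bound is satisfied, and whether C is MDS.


Singleton RHS = n − k + 1 = 13, slack = 7, bound satisfied, not MDS.

Singleton bound: d ≤ n − k + 1.
Here n = 18, k = 6, so n − k + 1 = 13.
Given d = 6, check d ≤ 13: YES.
Slack = (n − k + 1) − d = 7.
The code is NOT MDS (slack = 7 > 0).
Description: the claimed parameters are [18, 6, 6]_5; such a code would be non-MDS.


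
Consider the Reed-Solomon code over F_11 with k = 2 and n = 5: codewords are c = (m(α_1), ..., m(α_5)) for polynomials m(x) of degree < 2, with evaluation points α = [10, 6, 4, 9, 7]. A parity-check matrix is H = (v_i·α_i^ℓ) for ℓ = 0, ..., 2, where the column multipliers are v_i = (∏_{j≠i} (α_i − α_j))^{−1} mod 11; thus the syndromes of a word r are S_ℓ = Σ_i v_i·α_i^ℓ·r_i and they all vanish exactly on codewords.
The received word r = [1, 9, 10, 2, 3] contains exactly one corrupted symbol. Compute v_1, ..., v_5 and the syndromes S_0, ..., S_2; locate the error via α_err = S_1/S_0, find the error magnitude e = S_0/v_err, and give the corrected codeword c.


S = (10, 1, 10), error at position 1, error magnitude e = 5, c = [7, 9, 10, 2, 3].

Step 1: column multipliers v_i = (∏_{j≠i}(α_i − α_j))^{−1} mod 11.
  i = 1 (α = 10): (10−6)(10−4)(10−9)(10−7) = 4·6·1·3 = 72 ≡ 6, so v_1 = 6^{−1} = 2 (mod 11).
  i = 2 (α = 6): (6−10)(6−4)(6−9)(6−7) = (−4)·2·(−3)·(−1) = −24 ≡ 9, so v_2 = 9^{−1} = 5 (mod 11).
  i = 3 (α = 4): (4−10)(4−6)(4−9)(4−7) = (−6)·(−2)·(−5)·(−3) = 180 ≡ 4, so v_3 = 4^{−1} = 3 (mod 11).
  i = 4 (α = 9): (9−10)(9−6)(9−4)(9−7) = (−1)·3·5·2 = −30 ≡ 3, so v_4 = 3^{−1} = 4 (mod 11).
  i = 5 (α = 7): (7−10)(7−6)(7−4)(7−9) = (−3)·1·3·(−2) = 18 ≡ 7, so v_5 = 7^{−1} = 8 (mod 11).
  v = [2, 5, 3, 4, 8].
Step 2: syndromes of r = [1, 9, 10, 2, 3] (all sums mod 11).
  S_0 = Σ v_i r_i = 2·1 + 5·9 + 3·10 + 4·2 + 8·3 = 109 ≡ 10.
  S_1 = Σ v_i α_i r_i = 2·10·1 + 5·6·9 + 3·4·10 + 4·9·2 + 8·7·3 = 650 ≡ 1.
  α_i^2 mod 11 = [1, 3, 5, 4, 5].
  S_2 = Σ v_i α_i^2 r_i = 2·1·1 + 5·3·9 + 3·5·10 + 4·4·2 + 8·5·3 = 439 ≡ 10.
  S = (10, 1, 10) ≠ 0, so r is not a codeword (an error is present).
Step 3: locate the error. For a single error e at position i, S_ℓ = v_i·e·α_i^ℓ, so α_err = S_1/S_0.
  S_0^{−1} = 10^{−1} = 10 (mod 11), so α_err = 1·10 = 10 ≡ 10 = α_1. Error position i = 1.
  Consistency check: S_2/S_1 = 10·1 = 10 ≡ 10 = α_err ✓ (single-error assumption holds).
Step 4: error magnitude e = S_0/v_1 = S_0·∏_{j≠1}(α_1 − α_j) = 10·6 = 60 ≡ 5 (mod 11).
Step 5: correct position 1: c_1 = r_1 − e = 1 − 5 ≡ 7 (mod 11). Hence c = [7, 9, 10, 2, 3].
  Check: interpolating c through the α_i gives m(x) = 1 + 5·x (degree < 2) with m(α_i) = c_i for every i, so c is indeed a codeword.


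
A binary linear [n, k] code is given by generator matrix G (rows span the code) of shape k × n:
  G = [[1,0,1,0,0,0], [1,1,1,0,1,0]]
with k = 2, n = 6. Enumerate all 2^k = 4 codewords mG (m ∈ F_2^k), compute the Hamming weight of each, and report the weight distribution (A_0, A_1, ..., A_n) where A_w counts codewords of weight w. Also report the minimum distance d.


Weight distribution: A_0 = 1, A_2 = 2, A_4 = 1. Minimum distance d = 2.

Enumerate all 2^2 = 4 messages m ∈ F_2^2.
For each, compute codeword c = mG in F_2^6, then tally its weight.
  m = 00 → c = 000000, weight = 0.
  m = 10 → c = 101000, weight = 2.
  m = 01 → c = 111010, weight = 4.
  m = 11 → c = 010010, weight = 2.
Tally weights:
  weight 0: 1 codewords.
  weight 2: 2 codewords.
  weight 4: 1 codewords.
Minimum distance d = smallest w > 0 with A_w > 0 = 2.
Sanity: Σ A_w = 4 = 2^2 = 4 ✓.


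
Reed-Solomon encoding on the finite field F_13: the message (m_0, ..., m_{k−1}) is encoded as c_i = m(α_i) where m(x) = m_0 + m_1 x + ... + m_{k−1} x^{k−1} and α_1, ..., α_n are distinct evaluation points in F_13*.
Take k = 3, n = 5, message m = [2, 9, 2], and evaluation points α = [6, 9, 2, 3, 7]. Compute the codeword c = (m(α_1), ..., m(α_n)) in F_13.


c = [11, 11, 2, 8, 7]

Message polynomial: m(x) = 2 + 9·x + 2·x^2 (mod 13).
For each evaluation point α_i, compute m(α_i) mod 13:
  α_1 = 6: Horner steps 2 → 8 → 11, so m(6) = 11.
  α_2 = 9: Horner steps 2 → 1 → 11, so m(9) = 11.
  α_3 = 2: Horner steps 2 → 0 → 2, so m(2) = 2.
  α_4 = 3: Horner steps 2 → 2 → 8, so m(3) = 8.
  α_5 = 7: Horner steps 2 → 10 → 7, so m(7) = 7.
Codeword c = [11, 11, 2, 8, 7] ∈ F_13^5.


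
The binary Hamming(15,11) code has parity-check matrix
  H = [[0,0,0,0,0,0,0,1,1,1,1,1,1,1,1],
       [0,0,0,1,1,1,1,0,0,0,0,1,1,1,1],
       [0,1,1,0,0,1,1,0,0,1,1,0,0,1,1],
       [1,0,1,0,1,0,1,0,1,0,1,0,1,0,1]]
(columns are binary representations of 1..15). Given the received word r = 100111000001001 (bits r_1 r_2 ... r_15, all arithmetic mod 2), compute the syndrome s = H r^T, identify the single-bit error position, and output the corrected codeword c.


s = (0, 1, 0, 1)^T, error position = 5, corrected codeword c = 100101000001001

Compute s = H r^T mod 2 one row at a time:
  s_1 = 0 + 0 + 0 + 0 + 1 + 0 + 0 + 1 = 2 ≡ 0 (mod 2).
  s_2 = 1 + 1 + 1 + 0 + 1 + 0 + 0 + 1 = 5 ≡ 1 (mod 2).
  s_3 = 0 + 0 + 1 + 0 + 0 + 0 + 0 + 1 = 2 ≡ 0 (mod 2).
  s_4 = 1 + 0 + 1 + 0 + 0 + 0 + 0 + 1 = 3 ≡ 1 (mod 2).
s = (0, 1, 0, 1)^T — this equals column 5 of H (binary 0101), so error is at position 5.
Correct: flip bit 5 of r = 100111000001001 to get c = 100101000001001.


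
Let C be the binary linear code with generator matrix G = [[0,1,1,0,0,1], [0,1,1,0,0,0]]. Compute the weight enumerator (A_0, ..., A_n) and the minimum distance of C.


Weight distribution: A_0 = 1, A_1 = 1, A_2 = 1, A_3 = 1. Minimum distance d = 1.

Enumerate all 2^2 = 4 messages m ∈ F_2^2.
For each, compute codeword c = mG in F_2^6, then tally its weight.
  m = 00 → c = 000000, weight = 0.
  m = 10 → c = 011001, weight = 3.
  m = 01 → c = 011000, weight = 2.
  m = 11 → c = 000001, weight = 1.
Tally weights:
  weight 0: 1 codewords.
  weight 1: 1 codewords.
  weight 2: 1 codewords.
  weight 3: 1 codewords.
Minimum distance d = smallest w > 0 with A_w > 0 = 1.
Sanity: Σ A_w = 4 = 2^2 = 4 ✓.


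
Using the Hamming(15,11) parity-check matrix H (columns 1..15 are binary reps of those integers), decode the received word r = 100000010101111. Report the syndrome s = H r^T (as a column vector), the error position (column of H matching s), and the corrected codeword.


s = (0, 0, 1, 1)^T, error position = 3, corrected codeword c = 101000010101111

Compute s = H r^T mod 2 one row at a time:
  s_1 = 1 + 0 + 1 + 0 + 1 + 1 + 1 + 1 = 6 ≡ 0 (mod 2).
  s_2 = 0 + 0 + 0 + 0 + 1 + 1 + 1 + 1 = 4 ≡ 0 (mod 2).
  s_3 = 0 + 0 + 0 + 0 + 1 + 0 + 1 + 1 = 3 ≡ 1 (mod 2).
  s_4 = 1 + 0 + 0 + 0 + 0 + 0 + 1 + 1 = 3 ≡ 1 (mod 2).
s = (0, 0, 1, 1)^T — this equals column 3 of H (binary 0011), so error is at position 3.
Correct: flip bit 3 of r = 100000010101111 to get c = 101000010101111.


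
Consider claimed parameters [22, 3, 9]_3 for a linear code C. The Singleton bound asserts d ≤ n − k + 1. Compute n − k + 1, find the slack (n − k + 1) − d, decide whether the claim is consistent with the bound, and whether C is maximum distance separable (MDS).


Singleton RHS = n − k + 1 = 20, slack = 11, bound satisfied, not MDS.

Singleton bound: d ≤ n − k + 1.
Here n = 22, k = 3, so n − k + 1 = 20.
Given d = 9, check d ≤ 20: YES.
Slack = (n − k + 1) − d = 11.
The code is NOT MDS (slack = 11 > 0).
Description: the claimed parameters are [22, 3, 9]_3; such a code would be non-MDS.


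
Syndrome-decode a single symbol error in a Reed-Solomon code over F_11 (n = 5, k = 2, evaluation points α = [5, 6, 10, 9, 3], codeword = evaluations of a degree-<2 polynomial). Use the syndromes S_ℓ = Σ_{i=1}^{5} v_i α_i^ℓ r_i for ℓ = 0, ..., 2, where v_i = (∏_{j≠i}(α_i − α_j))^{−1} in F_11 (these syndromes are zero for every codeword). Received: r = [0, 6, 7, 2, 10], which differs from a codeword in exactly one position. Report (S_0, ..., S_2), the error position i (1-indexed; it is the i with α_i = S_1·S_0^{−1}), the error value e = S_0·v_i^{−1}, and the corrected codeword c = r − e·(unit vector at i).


S = (4, 7, 4), error at position 3, error magnitude e = 10, c = [0, 6, 8, 2, 10].

Step 1: column multipliers v_i = (∏_{j≠i}(α_i − α_j))^{−1} mod 11.
  i = 1 (α = 5): (5−6)(5−10)(5−9)(5−3) = (−1)·(−5)·(−4)·2 = −40 ≡ 4, so v_1 = 4^{−1} = 3 (mod 11).
  i = 2 (α = 6): (6−5)(6−10)(6−9)(6−3) = 1·(−4)·(−3)·3 = 36 ≡ 3, so v_2 = 3^{−1} = 4 (mod 11).
  i = 3 (α = 10): (10−5)(10−6)(10−9)(10−3) = 5·4·1·7 = 140 ≡ 8, so v_3 = 8^{−1} = 7 (mod 11).
  i = 4 (α = 9): (9−5)(9−6)(9−10)(9−3) = 4·3·(−1)·6 = −72 ≡ 5, so v_4 = 5^{−1} = 9 (mod 11).
  i = 5 (α = 3): (3−5)(3−6)(3−10)(3−9) = (−2)·(−3)·(−7)·(−6) = 252 ≡ 10, so v_5 = 10^{−1} = 10 (mod 11).
  v = [3, 4, 7, 9, 10].
Step 2: syndromes of r = [0, 6, 7, 2, 10] (all sums mod 11).
  S_0 = Σ v_i r_i = 3·0 + 4·6 + 7·7 + 9·2 + 10·10 = 191 ≡ 4.
  S_1 = Σ v_i α_i r_i = 3·5·0 + 4·6·6 + 7·10·7 + 9·9·2 + 10·3·10 = 1096 ≡ 7.
  α_i^2 mod 11 = [3, 3, 1, 4, 9].
  S_2 = Σ v_i α_i^2 r_i = 3·3·0 + 4·3·6 + 7·1·7 + 9·4·2 + 10·9·10 = 1093 ≡ 4.
  S = (4, 7, 4) ≠ 0, so r is not a codeword (an error is present).
Step 3: locate the error. For a single error e at position i, S_ℓ = v_i·e·α_i^ℓ, so α_err = S_1/S_0.
  S_0^{−1} = 4^{−1} = 3 (mod 11), so α_err = 7·3 = 21 ≡ 10 = α_3. Error position i = 3.
  Consistency check: S_2/S_1 = 4·8 = 32 ≡ 10 = α_err ✓ (single-error assumption holds).
Step 4: error magnitude e = S_0/v_3 = S_0·∏_{j≠3}(α_3 − α_j) = 4·8 = 32 ≡ 10 (mod 11).
Step 5: correct position 3: c_3 = r_3 − e = 7 − 10 ≡ 8 (mod 11). Hence c = [0, 6, 8, 2, 10].
  Check: interpolating c through the α_i gives m(x) = 3 + 6·x (degree < 2) with m(α_i) = c_i for every i, so c is indeed a codeword.


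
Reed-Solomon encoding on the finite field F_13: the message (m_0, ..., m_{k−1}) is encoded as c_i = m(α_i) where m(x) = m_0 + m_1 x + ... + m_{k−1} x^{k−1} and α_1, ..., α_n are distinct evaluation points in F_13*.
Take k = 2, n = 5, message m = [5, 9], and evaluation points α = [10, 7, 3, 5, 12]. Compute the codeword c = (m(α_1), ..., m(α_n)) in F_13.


c = [4, 3, 6, 11, 9]

Message polynomial: m(x) = 5 + 9·x (mod 13).
For each evaluation point α_i, compute m(α_i) mod 13:
  α_1 = 10: Horner steps 9 → 4, so m(10) = 4.
  α_2 = 7: Horner steps 9 → 3, so m(7) = 3.
  α_3 = 3: Horner steps 9 → 6, so m(3) = 6.
  α_4 = 5: Horner steps 9 → 11, so m(5) = 11.
  α_5 = 12: Horner steps 9 → 9, so m(12) = 9.
Codeword c = [4, 3, 6, 11, 9] ∈ F_13^5.


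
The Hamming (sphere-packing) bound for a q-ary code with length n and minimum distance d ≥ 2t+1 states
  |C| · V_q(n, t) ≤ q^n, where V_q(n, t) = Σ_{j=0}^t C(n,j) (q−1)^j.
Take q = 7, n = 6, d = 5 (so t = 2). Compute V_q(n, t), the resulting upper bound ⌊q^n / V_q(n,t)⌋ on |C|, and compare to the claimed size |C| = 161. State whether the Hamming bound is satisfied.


V_q(n, t) = 577, q^n = 117649, Hamming bound = 203, |C| = 161 ≤ bound (satisfied).

Step 1: Compute V_q(n, t) = Σ_{j=0}^2 C(n, j) (q−1)^j.
  j = 0: C(6,0)·(6)^0 = 1·1 = 1.
  j = 1: C(6,1)·(6)^1 = 6·6 = 36.
  j = 2: C(6,2)·(6)^2 = 15·36 = 540.
  V_q(n, t) = 1 + 36 + 540 = 577.
Step 2: q^n = 7^6 = 117649.
Step 3: Hamming bound ⌊q^n / V_q(n,t)⌋ = ⌊117649/577⌋ = 203.
Step 4: Compare |C| = 161 to 203: satisfied.
The claimed |C| lies below the Hamming bound.


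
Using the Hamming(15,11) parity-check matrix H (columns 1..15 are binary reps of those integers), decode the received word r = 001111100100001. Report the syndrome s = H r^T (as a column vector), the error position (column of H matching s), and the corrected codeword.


s = (0, 1, 1, 0)^T, error position = 6, corrected codeword c = 001110100100001

Compute s = H r^T mod 2 one row at a time:
  s_1 = 0 + 0 + 1 + 0 + 0 + 0 + 0 + 1 = 2 ≡ 0 (mod 2).
  s_2 = 1 + 1 + 1 + 1 + 0 + 0 + 0 + 1 = 5 ≡ 1 (mod 2).
  s_3 = 0 + 1 + 1 + 1 + 1 + 0 + 0 + 1 = 5 ≡ 1 (mod 2).
  s_4 = 0 + 1 + 1 + 1 + 0 + 0 + 0 + 1 = 4 ≡ 0 (mod 2).
s = (0, 1, 1, 0)^T — this equals column 6 of H (binary 0110), so error is at position 6.
Correct: flip bit 6 of r = 001111100100001 to get c = 001110100100001.


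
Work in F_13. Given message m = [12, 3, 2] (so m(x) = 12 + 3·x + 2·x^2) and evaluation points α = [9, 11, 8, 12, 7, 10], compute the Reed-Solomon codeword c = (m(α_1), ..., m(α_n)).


c = [6, 1, 8, 11, 1, 8]

Message polynomial: m(x) = 12 + 3·x + 2·x^2 (mod 13).
For each evaluation point α_i, compute m(α_i) mod 13:
  α_1 = 9: Horner steps 2 → 8 → 6, so m(9) = 6.
  α_2 = 11: Horner steps 2 → 12 → 1, so m(11) = 1.
  α_3 = 8: Horner steps 2 → 6 → 8, so m(8) = 8.
  α_4 = 12: Horner steps 2 → 1 → 11, so m(12) = 11.
  α_5 = 7: Horner steps 2 → 4 → 1, so m(7) = 1.
  α_6 = 10: Horner steps 2 → 10 → 8, so m(10) = 8.
Codeword c = [6, 1, 8, 11, 1, 8] ∈ F_13^6.


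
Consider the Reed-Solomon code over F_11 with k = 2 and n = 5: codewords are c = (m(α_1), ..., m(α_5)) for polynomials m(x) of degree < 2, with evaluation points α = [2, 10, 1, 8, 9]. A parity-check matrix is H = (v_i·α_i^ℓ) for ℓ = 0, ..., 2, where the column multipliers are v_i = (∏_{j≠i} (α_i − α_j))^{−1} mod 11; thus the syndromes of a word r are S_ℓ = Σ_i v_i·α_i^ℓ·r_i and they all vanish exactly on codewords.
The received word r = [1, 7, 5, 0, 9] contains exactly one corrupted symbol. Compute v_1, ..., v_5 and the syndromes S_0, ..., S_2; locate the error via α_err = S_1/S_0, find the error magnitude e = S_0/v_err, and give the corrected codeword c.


S = (10, 10, 10), error at position 3, error magnitude e = 2, c = [1, 7, 3, 0, 9].

Step 1: column multipliers v_i = (∏_{j≠i}(α_i − α_j))^{−1} mod 11.
  i = 1 (α = 2): (2−10)(2−1)(2−8)(2−9) = (−8)·1·(−6)·(−7) = −336 ≡ 5, so v_1 = 5^{−1} = 9 (mod 11).
  i = 2 (α = 10): (10−2)(10−1)(10−8)(10−9) = 8·9·2·1 = 144 ≡ 1, so v_2 = 1^{−1} = 1 (mod 11).
  i = 3 (α = 1): (1−2)(1−10)(1−8)(1−9) = (−1)·(−9)·(−7)·(−8) = 504 ≡ 9, so v_3 = 9^{−1} = 5 (mod 11).
  i = 4 (α = 8): (8−2)(8−10)(8−1)(8−9) = 6·(−2)·7·(−1) = 84 ≡ 7, so v_4 = 7^{−1} = 8 (mod 11).
  i = 5 (α = 9): (9−2)(9−10)(9−1)(9−8) = 7·(−1)·8·1 = −56 ≡ 10, so v_5 = 10^{−1} = 10 (mod 11).
  v = [9, 1, 5, 8, 10].
Step 2: syndromes of r = [1, 7, 5, 0, 9] (all sums mod 11).
  S_0 = Σ v_i r_i = 9·1 + 1·7 + 5·5 + 8·0 + 10·9 = 131 ≡ 10.
  S_1 = Σ v_i α_i r_i = 9·2·1 + 1·10·7 + 5·1·5 + 8·8·0 + 10·9·9 = 923 ≡ 10.
  α_i^2 mod 11 = [4, 1, 1, 9, 4].
  S_2 = Σ v_i α_i^2 r_i = 9·4·1 + 1·1·7 + 5·1·5 + 8·9·0 + 10·4·9 = 428 ≡ 10.
  S = (10, 10, 10) ≠ 0, so r is not a codeword (an error is present).
Step 3: locate the error. For a single error e at position i, S_ℓ = v_i·e·α_i^ℓ, so α_err = S_1/S_0.
  S_0^{−1} = 10^{−1} = 10 (mod 11), so α_err = 10·10 = 100 ≡ 1 = α_3. Error position i = 3.
  Consistency check: S_2/S_1 = 10·10 = 100 ≡ 1 = α_err ✓ (single-error assumption holds).
Step 4: error magnitude e = S_0/v_3 = S_0·∏_{j≠3}(α_3 − α_j) = 10·9 = 90 ≡ 2 (mod 11).
Step 5: correct position 3: c_3 = r_3 − e = 5 − 2 ≡ 3 (mod 11). Hence c = [1, 7, 3, 0, 9].
  Check: interpolating c through the α_i gives m(x) = 5 + 9·x (degree < 2) with m(α_i) = c_i for every i, so c is indeed a codeword.


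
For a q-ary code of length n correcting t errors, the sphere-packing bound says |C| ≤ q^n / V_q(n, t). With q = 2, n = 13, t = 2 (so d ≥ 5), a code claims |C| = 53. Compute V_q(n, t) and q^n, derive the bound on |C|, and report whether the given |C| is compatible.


V_q(n, t) = 92, q^n = 8192, Hamming bound = 89, |C| = 53 ≤ bound (satisfied).

Step 1: Compute V_q(n, t) = Σ_{j=0}^2 C(n, j) (q−1)^j.
  j = 0: C(13,0)·(1)^0 = 1·1 = 1.
  j = 1: C(13,1)·(1)^1 = 13·1 = 13.
  j = 2: C(13,2)·(1)^2 = 78·1 = 78.
  V_q(n, t) = 1 + 13 + 78 = 92.
Step 2: q^n = 2^13 = 8192.
Step 3: Hamming bound ⌊q^n / V_q(n,t)⌋ = ⌊8192/92⌋ = 89.
Step 4: Compare |C| = 53 to 89: satisfied.
The claimed |C| lies below the Hamming bound.


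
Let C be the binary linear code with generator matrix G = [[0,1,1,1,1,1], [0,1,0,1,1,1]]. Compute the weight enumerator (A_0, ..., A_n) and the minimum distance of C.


Weight distribution: A_0 = 1, A_1 = 1, A_4 = 1, A_5 = 1. Minimum distance d = 1.

Enumerate all 2^2 = 4 messages m ∈ F_2^2.
For each, compute codeword c = mG in F_2^6, then tally its weight.
  m = 00 → c = 000000, weight = 0.
  m = 10 → c = 011111, weight = 5.
  m = 01 → c = 010111, weight = 4.
  m = 11 → c = 001000, weight = 1.
Tally weights:
  weight 0: 1 codewords.
  weight 1: 1 codewords.
  weight 4: 1 codewords.
  weight 5: 1 codewords.
Minimum distance d = smallest w > 0 with A_w > 0 = 1.
Sanity: Σ A_w = 4 = 2^2 = 4 ✓.
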